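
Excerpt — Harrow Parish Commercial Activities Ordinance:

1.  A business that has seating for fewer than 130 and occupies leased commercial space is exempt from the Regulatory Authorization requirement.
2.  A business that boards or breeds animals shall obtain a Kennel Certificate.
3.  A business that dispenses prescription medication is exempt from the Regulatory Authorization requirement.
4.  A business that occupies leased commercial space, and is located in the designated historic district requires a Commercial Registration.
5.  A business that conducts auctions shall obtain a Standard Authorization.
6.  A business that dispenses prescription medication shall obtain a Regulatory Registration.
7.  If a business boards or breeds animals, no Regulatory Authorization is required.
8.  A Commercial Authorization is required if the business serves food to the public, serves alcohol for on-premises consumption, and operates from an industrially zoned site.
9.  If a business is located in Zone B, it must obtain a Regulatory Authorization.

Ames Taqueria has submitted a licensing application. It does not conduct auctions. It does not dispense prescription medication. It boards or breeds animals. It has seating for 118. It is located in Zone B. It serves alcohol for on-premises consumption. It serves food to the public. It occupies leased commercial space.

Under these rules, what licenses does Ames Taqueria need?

Kennel Certificate

1. seating 118 < 130; occupies leased commercial space → exempt from Regulatory Authorization.
2. boards or breeds animals → Kennel Certificate required.
3. does not dispense prescription medication → Regulatory Authorization exemption does not apply.
4. occupies leased commercial space; is located in Zone B (not: is located in the designated historic district) → Commercial Registration not required.
5. does not conduct auctions → Standard Authorization not required.
6. does not dispense prescription medication → Regulatory Registration not required.
7. boards or breeds animals → exempt from Regulatory Authorization.
8. serves food to the public; serves alcohol for on-premises consumption; occupies leased commercial space (not: operates from an industrially zoned site) → Commercial Authorization not required.
9. is located in Zone B → Regulatory Authorization required.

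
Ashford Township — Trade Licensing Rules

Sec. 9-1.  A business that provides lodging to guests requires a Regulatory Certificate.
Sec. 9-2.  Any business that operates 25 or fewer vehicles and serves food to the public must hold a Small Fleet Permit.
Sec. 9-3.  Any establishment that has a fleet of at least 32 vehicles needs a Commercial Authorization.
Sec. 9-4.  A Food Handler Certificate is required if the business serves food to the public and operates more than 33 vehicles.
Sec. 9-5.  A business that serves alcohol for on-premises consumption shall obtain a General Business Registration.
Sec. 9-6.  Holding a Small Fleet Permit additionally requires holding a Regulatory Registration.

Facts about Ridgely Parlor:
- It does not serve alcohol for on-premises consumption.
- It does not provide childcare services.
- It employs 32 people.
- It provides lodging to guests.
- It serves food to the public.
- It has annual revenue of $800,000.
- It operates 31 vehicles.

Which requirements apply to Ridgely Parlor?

Sec. 9-1. provides lodging to guests → Regulatory Certificate required.
Sec. 9-2. vehicles 31 > 25; serves food to the public → Small Fleet Permit not required.
Sec. 9-3. vehicles 31 < 32 → Commercial Authorization not required.
Sec. 9-4. serves food to the public; vehicles 31 ≤ 33 → Food Handler Certificate not required.
Sec. 9-5. does not serve alcohol for on-premises consumption → General Business Registration not required.
Sec. 9-6. Small Fleet Permit is not required → no effect.

Regulatory Certificate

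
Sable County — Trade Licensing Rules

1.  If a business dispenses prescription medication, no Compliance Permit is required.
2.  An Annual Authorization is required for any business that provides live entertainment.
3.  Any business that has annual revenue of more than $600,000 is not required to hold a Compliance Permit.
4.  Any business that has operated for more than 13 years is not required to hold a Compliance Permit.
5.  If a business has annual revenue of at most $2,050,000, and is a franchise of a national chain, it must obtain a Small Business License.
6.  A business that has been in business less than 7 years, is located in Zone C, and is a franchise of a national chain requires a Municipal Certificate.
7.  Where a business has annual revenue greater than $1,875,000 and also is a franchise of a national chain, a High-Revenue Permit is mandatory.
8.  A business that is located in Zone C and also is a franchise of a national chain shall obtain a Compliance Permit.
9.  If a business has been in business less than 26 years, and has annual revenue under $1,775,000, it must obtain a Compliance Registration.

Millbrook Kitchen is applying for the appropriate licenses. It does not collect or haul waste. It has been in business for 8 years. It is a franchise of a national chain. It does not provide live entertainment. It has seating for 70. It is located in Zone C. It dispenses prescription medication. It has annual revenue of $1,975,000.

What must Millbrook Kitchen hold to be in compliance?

High-Revenue Permit, Small Business License

1. dispenses prescription medication → exempt from Compliance Permit.
2. does not provide live entertainment → Annual Authorization not required.
3. revenue $1,975,000 > $600,000 → exempt from Compliance Permit.
4. years in business 8 ≤ 13 → Compliance Permit exemption does not apply.
5. revenue $1,975,000 ≤ $2,050,000; is a franchise of a national chain → Small Business License required.
6. years in business 8 ≥ 7; is located in Zone C; is a franchise of a national chain → Municipal Certificate not required.
7. revenue $1,975,000 > $1,875,000; is a franchise of a national chain → High-Revenue Permit required.
8. is located in Zone C; is a franchise of a national chain → Compliance Permit required.
9. years in business 8 < 26; revenue $1,975,000 ≥ $1,775,000 → Compliance Registration not required.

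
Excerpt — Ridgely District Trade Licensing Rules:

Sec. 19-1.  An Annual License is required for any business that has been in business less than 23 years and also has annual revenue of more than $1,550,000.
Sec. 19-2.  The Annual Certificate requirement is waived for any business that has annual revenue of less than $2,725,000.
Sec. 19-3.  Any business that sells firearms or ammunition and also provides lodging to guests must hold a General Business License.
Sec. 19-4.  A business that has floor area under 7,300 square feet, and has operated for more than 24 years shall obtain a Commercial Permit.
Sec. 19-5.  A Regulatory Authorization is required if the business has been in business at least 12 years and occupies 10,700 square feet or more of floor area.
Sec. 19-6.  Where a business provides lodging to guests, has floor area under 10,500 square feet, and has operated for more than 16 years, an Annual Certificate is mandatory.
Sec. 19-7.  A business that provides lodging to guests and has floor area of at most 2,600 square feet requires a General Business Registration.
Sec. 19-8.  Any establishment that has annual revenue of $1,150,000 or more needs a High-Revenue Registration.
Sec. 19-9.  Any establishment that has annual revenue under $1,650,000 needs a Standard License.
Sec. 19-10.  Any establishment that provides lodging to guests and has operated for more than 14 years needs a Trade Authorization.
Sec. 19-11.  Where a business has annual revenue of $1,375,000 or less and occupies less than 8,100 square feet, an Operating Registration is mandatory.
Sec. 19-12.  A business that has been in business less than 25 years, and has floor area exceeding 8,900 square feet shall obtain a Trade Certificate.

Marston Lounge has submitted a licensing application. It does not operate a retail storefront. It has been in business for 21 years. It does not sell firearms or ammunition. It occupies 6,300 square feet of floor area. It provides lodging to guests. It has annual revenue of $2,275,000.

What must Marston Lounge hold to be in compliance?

Annual License, High-Revenue Registration, Trade Authorization

Sec. 19-1. years in business 21 < 23; revenue $2,275,000 > $1,550,000 → Annual License required.
Sec. 19-2. revenue $2,275,000 < $2,725,000 → exempt from Annual Certificate.
Sec. 19-3. does not sell firearms or ammunition; provides lodging to guests → General Business License not required.
Sec. 19-4. floor area 6,300 square feet < 7,300 square feet; years in business 21 ≤ 24 → Commercial Permit not required.
Sec. 19-5. years in business 21 ≥ 12; floor area 6,300 square feet < 10,700 square feet → Regulatory Authorization not required.
Sec. 19-6. provides lodging to guests; floor area 6,300 square feet < 10,500 square feet; years in business 21 > 16 → Annual Certificate required.
Sec. 19-7. provides lodging to guests; floor area 6,300 square feet > 2,600 square feet → General Business Registration not required.
Sec. 19-8. revenue $2,275,000 ≥ $1,150,000 → High-Revenue Registration required.
Sec. 19-9. revenue $2,275,000 ≥ $1,650,000 → Standard License not required.
Sec. 19-10. provides lodging to guests; years in business 21 > 14 → Trade Authorization required.
Sec. 19-11. revenue $2,275,000 > $1,375,000; floor area 6,300 square feet < 8,100 square feet → Operating Registration not required.
Sec. 19-12. years in business 21 < 25; floor area 6,300 square feet ≤ 8,900 square feet → Trade Certificate not required.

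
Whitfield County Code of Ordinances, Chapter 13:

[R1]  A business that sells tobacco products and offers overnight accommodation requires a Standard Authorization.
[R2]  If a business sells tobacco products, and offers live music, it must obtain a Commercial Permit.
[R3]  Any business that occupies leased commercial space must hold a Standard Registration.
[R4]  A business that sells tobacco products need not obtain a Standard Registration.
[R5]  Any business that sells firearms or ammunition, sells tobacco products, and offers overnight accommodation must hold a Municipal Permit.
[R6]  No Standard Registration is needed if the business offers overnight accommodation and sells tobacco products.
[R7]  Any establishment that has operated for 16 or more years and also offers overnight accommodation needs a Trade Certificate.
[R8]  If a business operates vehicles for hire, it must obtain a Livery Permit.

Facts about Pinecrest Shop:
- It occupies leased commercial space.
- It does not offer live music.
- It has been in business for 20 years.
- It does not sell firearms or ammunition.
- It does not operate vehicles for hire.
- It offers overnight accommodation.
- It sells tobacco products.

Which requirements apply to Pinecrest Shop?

Standard Authorization, Trade Certificate

[R1] sells tobacco products; offers overnight accommodation → Standard Authorization required.
[R2] sells tobacco products; does not offer live music → Commercial Permit not required.
[R3] occupies leased commercial space → Standard Registration required.
[R4] sells tobacco products → exempt from Standard Registration.
[R5] does not sell firearms or ammunition; sells tobacco products; offers overnight accommodation → Municipal Permit not required.
[R6] offers overnight accommodation; sells tobacco products → exempt from Standard Registration.
[R7] years in business 20 ≥ 16; offers overnight accommodation → Trade Certificate required.
[R8] does not operate vehicles for hire → Livery Permit not required.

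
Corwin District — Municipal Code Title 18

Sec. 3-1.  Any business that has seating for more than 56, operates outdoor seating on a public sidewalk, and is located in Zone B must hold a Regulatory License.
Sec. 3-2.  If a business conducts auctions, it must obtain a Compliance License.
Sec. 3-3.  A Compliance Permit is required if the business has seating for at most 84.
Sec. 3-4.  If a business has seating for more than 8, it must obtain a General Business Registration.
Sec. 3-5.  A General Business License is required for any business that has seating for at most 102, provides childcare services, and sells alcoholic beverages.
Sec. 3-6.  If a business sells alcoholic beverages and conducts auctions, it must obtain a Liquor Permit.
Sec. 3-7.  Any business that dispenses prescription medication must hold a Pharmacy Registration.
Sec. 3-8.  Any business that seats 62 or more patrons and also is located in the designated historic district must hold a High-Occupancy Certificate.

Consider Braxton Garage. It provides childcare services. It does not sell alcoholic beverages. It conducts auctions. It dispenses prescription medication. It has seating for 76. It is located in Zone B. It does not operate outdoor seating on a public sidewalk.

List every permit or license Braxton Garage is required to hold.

Sec. 3-1. seating 76 > 56; does not operate outdoor seating on a public sidewalk; is located in Zone B → Regulatory License not required.
Sec. 3-2. conducts auctions → Compliance License required.
Sec. 3-3. seating 76 ≤ 84 → Compliance Permit required.
Sec. 3-4. seating 76 > 8 → General Business Registration required.
Sec. 3-5. seating 76 ≤ 102; provides childcare services; does not sell alcoholic beverages → General Business License not required.
Sec. 3-6. does not sell alcoholic beverages; conducts auctions → Liquor Permit not required.
Sec. 3-7. dispenses prescription medication → Pharmacy Registration required.
Sec. 3-8. seating 76 ≥ 62; is located in Zone B (not: is located in the designated historic district) → High-Occupancy Certificate not required.

Compliance License, Compliance Permit, General Business Registration, Pharmacy Registration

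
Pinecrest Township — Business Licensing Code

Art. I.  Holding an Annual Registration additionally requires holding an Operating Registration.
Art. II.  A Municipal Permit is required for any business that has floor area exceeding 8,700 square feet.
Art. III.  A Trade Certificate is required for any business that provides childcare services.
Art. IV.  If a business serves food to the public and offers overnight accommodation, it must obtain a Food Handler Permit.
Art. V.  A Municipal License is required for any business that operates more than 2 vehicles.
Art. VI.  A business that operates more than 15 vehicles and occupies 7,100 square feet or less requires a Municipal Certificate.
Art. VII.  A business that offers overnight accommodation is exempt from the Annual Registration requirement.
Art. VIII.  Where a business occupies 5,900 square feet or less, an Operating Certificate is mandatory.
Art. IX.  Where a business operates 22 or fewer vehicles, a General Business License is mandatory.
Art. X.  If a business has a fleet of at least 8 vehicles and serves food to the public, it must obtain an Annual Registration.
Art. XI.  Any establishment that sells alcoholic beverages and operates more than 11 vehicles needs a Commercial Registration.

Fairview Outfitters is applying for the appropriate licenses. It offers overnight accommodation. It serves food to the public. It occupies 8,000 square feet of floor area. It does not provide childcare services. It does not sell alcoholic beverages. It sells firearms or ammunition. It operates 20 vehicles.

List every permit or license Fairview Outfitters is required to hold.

Food Handler Permit, General Business License, Municipal License

Art. I. Annual Registration is not required → no effect.
Art. II. floor area 8,000 square feet ≤ 8,700 square feet → Municipal Permit not required.
Art. III. does not provide childcare services → Trade Certificate not required.
Art. IV. serves food to the public; offers overnight accommodation → Food Handler Permit required.
Art. V. vehicles 20 > 2 → Municipal License required.
Art. VI. vehicles 20 > 15; floor area 8,000 square feet > 7,100 square feet → Municipal Certificate not required.
Art. VII. offers overnight accommodation → exempt from Annual Registration.
Art. VIII. floor area 8,000 square feet > 5,900 square feet → Operating Certificate not required.
Art. IX. vehicles 20 ≤ 22 → General Business License required.
Art. X. vehicles 20 ≥ 8; serves food to the public → Annual Registration required.
Art. XI. does not sell alcoholic beverages; vehicles 20 > 11 → Commercial Registration not required.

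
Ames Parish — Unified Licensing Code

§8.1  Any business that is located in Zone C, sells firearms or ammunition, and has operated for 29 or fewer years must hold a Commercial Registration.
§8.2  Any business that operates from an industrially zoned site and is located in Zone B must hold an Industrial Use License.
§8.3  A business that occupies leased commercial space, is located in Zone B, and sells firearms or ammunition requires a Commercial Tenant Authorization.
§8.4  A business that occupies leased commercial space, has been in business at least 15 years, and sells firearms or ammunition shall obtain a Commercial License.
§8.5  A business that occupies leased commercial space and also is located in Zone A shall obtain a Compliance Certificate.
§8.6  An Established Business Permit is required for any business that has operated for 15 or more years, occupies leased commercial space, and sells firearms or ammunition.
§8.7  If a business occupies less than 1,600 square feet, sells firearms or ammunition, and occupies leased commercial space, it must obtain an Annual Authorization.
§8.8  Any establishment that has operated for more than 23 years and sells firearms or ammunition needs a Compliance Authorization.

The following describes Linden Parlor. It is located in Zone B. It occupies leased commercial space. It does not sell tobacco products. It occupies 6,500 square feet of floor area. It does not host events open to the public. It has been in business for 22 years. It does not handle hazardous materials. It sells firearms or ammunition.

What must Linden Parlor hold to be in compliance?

Commercial License, Commercial Tenant Authorization, Established Business Permit

§8.1 is located in Zone B (not: is located in Zone C); sells firearms or ammunition; years in business 22 ≤ 29 → Commercial Registration not required.
§8.2 occupies leased commercial space (not: operates from an industrially zoned site); is located in Zone B → Industrial Use License not required.
§8.3 occupies leased commercial space; is located in Zone B; sells firearms or ammunition → Commercial Tenant Authorization required.
§8.4 occupies leased commercial space; years in business 22 ≥ 15; sells firearms or ammunition → Commercial License required.
§8.5 occupies leased commercial space; is located in Zone B (not: is located in Zone A) → Compliance Certificate not required.
§8.6 years in business 22 ≥ 15; occupies leased commercial space; sells firearms or ammunition → Established Business Permit required.
§8.7 floor area 6,500 square feet ≥ 1,600 square feet; sells firearms or ammunition; occupies leased commercial space → Annual Authorization not required.
§8.8 years in business 22 ≤ 23; sells firearms or ammunition → Compliance Authorization not required.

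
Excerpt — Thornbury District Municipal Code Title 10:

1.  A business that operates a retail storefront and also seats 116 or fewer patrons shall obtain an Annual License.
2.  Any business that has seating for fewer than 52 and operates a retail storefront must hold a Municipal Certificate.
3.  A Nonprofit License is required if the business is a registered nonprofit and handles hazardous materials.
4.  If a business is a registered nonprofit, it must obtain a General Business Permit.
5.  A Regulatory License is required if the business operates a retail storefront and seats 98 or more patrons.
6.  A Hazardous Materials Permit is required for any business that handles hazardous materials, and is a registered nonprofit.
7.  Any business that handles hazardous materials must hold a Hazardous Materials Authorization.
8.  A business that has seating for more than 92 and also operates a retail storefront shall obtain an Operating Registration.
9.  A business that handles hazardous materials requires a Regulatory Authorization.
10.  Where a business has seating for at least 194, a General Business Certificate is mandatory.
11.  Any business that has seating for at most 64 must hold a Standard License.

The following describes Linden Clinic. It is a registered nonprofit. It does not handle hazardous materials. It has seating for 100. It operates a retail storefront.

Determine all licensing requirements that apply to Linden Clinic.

1. operates a retail storefront; seating 100 ≤ 116 → Annual License required.
2. seating 100 ≥ 52; operates a retail storefront → Municipal Certificate not required.
3. is a registered nonprofit; does not handle hazardous materials → Nonprofit License not required.
4. is a registered nonprofit → General Business Permit required.
5. operates a retail storefront; seating 100 ≥ 98 → Regulatory License required.
6. does not handle hazardous materials; is a registered nonprofit → Hazardous Materials Permit not required.
7. does not handle hazardous materials → Hazardous Materials Authorization not required.
8. seating 100 > 92; operates a retail storefront → Operating Registration required.
9. does not handle hazardous materials → Regulatory Authorization not required.
10. seating 100 < 194 → General Business Certificate not required.
11. seating 100 > 64 → Standard License not required.

Annual License, General Business Permit, Operating Registration, Regulatory License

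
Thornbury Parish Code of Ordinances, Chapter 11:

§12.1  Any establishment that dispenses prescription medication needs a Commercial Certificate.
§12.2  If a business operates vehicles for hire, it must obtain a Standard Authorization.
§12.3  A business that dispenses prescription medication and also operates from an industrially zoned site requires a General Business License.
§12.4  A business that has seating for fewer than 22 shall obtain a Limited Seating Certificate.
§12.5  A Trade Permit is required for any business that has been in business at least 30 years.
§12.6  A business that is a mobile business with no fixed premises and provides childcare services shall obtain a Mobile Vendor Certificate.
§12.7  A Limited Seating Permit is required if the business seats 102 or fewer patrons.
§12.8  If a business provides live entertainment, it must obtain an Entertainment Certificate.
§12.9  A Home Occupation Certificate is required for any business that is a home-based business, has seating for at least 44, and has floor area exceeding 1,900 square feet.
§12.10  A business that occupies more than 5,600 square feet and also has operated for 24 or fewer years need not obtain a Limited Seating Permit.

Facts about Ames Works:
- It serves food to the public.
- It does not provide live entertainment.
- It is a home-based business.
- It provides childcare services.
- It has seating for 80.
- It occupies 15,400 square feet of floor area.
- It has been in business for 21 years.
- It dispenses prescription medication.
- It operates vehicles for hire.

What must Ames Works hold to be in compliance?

§12.1 dispenses prescription medication → Commercial Certificate required.
§12.2 operates vehicles for hire → Standard Authorization required.
§12.3 dispenses prescription medication; is a home-based business (not: operates from an industrially zoned site) → General Business License not required.
§12.4 seating 80 ≥ 22 → Limited Seating Certificate not required.
§12.5 years in business 21 < 30 → Trade Permit not required.
§12.6 is a home-based business (not: is a mobile business with no fixed premises); provides childcare services → Mobile Vendor Certificate not required.
§12.7 seating 80 ≤ 102 → Limited Seating Permit required.
§12.8 does not provide live entertainment → Entertainment Certificate not required.
§12.9 is a home-based business; seating 80 ≥ 44; floor area 15,400 square feet > 1,900 square feet → Home Occupation Certificate required.
§12.10 floor area 15,400 square feet > 5,600 square feet; years in business 21 ≤ 24 → exempt from Limited Seating Permit.

Commercial Certificate, Home Occupation Certificate, Standard Authorization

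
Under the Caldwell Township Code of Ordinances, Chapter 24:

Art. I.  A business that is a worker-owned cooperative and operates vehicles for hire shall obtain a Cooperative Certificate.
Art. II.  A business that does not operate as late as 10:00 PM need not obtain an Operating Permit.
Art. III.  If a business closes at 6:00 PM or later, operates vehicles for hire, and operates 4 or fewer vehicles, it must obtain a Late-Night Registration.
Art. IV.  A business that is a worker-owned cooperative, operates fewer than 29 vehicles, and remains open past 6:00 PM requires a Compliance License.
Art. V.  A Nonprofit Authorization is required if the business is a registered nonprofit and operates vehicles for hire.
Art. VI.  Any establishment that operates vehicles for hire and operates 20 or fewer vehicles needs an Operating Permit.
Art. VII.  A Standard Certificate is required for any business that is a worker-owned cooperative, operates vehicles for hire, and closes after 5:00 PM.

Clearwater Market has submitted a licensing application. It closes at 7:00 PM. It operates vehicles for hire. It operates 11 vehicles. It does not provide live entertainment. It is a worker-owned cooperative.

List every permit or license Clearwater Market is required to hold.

Art. I. is a worker-owned cooperative; operates vehicles for hire → Cooperative Certificate required.
Art. II. closes 7:00 PM, at/before 10:00 PM → exempt from Operating Permit.
Art. III. closes 7:00 PM, after 6:00 PM; operates vehicles for hire; vehicles 11 > 4 → Late-Night Registration not required.
Art. IV. is a worker-owned cooperative; vehicles 11 < 29; closes 7:00 PM, after 6:00 PM → Compliance License required.
Art. V. is a worker-owned cooperative (not: is a registered nonprofit); operates vehicles for hire → Nonprofit Authorization not required.
Art. VI. operates vehicles for hire; vehicles 11 ≤ 20 → Operating Permit required.
Art. VII. is a worker-owned cooperative; operates vehicles for hire; closes 7:00 PM, after 5:00 PM → Standard Certificate required.

Compliance License, Cooperative Certificate, Standard Certificate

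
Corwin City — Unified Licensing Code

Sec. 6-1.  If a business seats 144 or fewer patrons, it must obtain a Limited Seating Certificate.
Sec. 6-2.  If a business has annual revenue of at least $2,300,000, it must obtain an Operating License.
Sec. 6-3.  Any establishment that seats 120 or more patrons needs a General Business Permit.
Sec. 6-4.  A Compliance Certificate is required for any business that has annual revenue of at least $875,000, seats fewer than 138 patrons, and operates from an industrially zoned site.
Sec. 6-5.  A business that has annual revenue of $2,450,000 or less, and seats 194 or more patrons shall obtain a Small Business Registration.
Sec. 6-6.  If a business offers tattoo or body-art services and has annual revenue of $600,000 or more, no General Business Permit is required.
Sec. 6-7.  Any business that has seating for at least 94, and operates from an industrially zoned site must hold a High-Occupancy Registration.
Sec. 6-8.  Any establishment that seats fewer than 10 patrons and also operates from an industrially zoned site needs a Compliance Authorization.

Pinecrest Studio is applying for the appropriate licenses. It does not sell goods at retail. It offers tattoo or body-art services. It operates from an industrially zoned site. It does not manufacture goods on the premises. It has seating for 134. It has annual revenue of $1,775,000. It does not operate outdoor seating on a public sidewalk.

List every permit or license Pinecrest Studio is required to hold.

Compliance Certificate, High-Occupancy Registration, Limited Seating Certificate

Sec. 6-1. seating 134 ≤ 144 → Limited Seating Certificate required.
Sec. 6-2. revenue $1,775,000 < $2,300,000 → Operating License not required.
Sec. 6-3. seating 134 ≥ 120 → General Business Permit required.
Sec. 6-4. revenue $1,775,000 ≥ $875,000; seating 134 < 138; operates from an industrially zoned site → Compliance Certificate required.
Sec. 6-5. revenue $1,775,000 ≤ $2,450,000; seating 134 < 194 → Small Business Registration not required.
Sec. 6-6. offers tattoo or body-art services; revenue $1,775,000 ≥ $600,000 → exempt from General Business Permit.
Sec. 6-7. seating 134 ≥ 94; operates from an industrially zoned site → High-Occupancy Registration required.
Sec. 6-8. seating 134 ≥ 10; operates from an industrially zoned site → Compliance Authorization not required.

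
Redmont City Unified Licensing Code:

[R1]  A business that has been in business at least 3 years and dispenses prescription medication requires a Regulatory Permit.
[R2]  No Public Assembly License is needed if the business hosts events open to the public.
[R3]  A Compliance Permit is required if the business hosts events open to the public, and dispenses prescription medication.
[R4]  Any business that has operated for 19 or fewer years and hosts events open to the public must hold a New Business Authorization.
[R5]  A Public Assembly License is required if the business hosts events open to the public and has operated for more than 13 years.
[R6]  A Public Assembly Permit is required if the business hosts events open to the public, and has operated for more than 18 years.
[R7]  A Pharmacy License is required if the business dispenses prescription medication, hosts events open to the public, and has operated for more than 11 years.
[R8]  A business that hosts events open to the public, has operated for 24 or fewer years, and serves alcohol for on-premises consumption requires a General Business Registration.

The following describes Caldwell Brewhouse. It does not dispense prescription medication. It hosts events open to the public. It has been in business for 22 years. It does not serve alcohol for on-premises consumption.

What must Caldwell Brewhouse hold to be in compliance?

Public Assembly Permit

[R1] years in business 22 ≥ 3; does not dispense prescription medication → Regulatory Permit not required.
[R2] hosts events open to the public → exempt from Public Assembly License.
[R3] hosts events open to the public; does not dispense prescription medication → Compliance Permit not required.
[R4] years in business 22 > 19; hosts events open to the public → New Business Authorization not required.
[R5] hosts events open to the public; years in business 22 > 13 → Public Assembly License required.
[R6] hosts events open to the public; years in business 22 > 18 → Public Assembly Permit required.
[R7] does not dispense prescription medication; hosts events open to the public; years in business 22 > 11 → Pharmacy License not required.
[R8] hosts events open to the public; years in business 22 ≤ 24; does not serve alcohol for on-premises consumption → General Business Registration not required.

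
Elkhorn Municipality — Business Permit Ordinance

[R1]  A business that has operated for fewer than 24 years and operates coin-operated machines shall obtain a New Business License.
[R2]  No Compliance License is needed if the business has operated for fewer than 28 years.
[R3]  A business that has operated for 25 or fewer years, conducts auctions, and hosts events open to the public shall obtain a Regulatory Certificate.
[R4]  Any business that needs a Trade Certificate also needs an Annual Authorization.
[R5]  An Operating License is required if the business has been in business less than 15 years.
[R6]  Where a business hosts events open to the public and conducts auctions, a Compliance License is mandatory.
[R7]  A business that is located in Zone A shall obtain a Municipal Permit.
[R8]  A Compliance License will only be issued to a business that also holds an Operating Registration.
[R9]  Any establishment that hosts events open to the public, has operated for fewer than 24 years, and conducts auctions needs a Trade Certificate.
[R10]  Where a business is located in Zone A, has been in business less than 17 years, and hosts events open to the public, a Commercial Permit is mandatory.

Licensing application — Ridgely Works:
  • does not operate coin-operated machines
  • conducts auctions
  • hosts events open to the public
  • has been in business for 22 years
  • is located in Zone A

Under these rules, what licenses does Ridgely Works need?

[R1] years in business 22 < 24; does not operate coin-operated machines → New Business License not required.
[R2] years in business 22 < 28 → exempt from Compliance License.
[R3] years in business 22 ≤ 25; conducts auctions; hosts events open to the public → Regulatory Certificate required.
[R4] Trade Certificate is required → Annual Authorization also required.
[R5] years in business 22 ≥ 15 → Operating License not required.
[R6] hosts events open to the public; conducts auctions → Compliance License required.
[R7] is located in Zone A → Municipal Permit required.
[R8] Compliance License is not required → no effect.
[R9] hosts events open to the public; years in business 22 < 24; conducts auctions → Trade Certificate required.
[R10] is located in Zone A; years in business 22 ≥ 17; hosts events open to the public → Commercial Permit not required.

Annual Authorization, Municipal Permit, Regulatory Certificate, Trade Certificate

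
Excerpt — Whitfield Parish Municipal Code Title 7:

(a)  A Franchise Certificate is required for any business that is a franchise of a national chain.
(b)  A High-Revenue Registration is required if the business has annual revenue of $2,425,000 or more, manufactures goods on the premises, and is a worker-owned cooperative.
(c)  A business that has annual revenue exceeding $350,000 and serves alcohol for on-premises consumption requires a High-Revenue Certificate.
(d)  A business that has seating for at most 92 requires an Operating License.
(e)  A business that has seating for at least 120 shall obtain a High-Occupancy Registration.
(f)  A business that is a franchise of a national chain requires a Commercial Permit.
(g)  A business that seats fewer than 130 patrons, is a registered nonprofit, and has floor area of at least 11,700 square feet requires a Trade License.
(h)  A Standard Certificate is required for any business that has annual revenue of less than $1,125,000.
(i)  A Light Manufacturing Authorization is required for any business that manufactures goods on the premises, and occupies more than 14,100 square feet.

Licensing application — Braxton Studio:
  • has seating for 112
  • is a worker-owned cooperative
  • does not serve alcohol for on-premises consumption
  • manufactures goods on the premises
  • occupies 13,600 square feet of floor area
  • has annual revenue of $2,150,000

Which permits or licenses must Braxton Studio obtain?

None

(a) is a worker-owned cooperative (not: is a franchise of a national chain) → Franchise Certificate not required.
(b) revenue $2,150,000 < $2,425,000; manufactures goods on the premises; is a worker-owned cooperative → High-Revenue Registration not required.
(c) revenue $2,150,000 > $350,000; does not serve alcohol for on-premises consumption → High-Revenue Certificate not required.
(d) seating 112 > 92 → Operating License not required.
(e) seating 112 < 120 → High-Occupancy Registration not required.
(f) is a worker-owned cooperative (not: is a franchise of a national chain) → Commercial Permit not required.
(g) seating 112 < 130; is a worker-owned cooperative (not: is a registered nonprofit); floor area 13,600 square feet ≥ 11,700 square feet → Trade License not required.
(h) revenue $2,150,000 ≥ $1,125,000 → Standard Certificate not required.
(i) manufactures goods on the premises; floor area 13,600 square feet ≤ 14,100 square feet → Light Manufacturing Authorization not required.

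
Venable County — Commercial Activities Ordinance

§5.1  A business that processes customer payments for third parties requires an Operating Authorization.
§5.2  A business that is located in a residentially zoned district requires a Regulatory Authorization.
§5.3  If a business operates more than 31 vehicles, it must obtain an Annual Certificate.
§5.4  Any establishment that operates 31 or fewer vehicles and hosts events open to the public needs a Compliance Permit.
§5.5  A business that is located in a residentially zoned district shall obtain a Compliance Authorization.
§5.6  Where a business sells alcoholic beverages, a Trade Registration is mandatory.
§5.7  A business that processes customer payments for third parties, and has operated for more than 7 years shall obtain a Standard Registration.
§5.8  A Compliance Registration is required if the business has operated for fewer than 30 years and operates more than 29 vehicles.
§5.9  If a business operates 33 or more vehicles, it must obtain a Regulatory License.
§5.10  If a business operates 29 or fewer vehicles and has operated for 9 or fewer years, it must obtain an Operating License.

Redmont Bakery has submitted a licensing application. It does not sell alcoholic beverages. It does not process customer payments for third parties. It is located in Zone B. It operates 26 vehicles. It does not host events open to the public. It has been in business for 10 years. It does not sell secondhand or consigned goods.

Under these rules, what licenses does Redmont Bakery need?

§5.1 does not process customer payments for third parties → Operating Authorization not required.
§5.2 is located in Zone B (not: is located in a residentially zoned district) → Regulatory Authorization not required.
§5.3 vehicles 26 ≤ 31 → Annual Certificate not required.
§5.4 vehicles 26 ≤ 31; does not host events open to the public → Compliance Permit not required.
§5.5 is located in Zone B (not: is located in a residentially zoned district) → Compliance Authorization not required.
§5.6 does not sell alcoholic beverages → Trade Registration not required.
§5.7 does not process customer payments for third parties; years in business 10 > 7 → Standard Registration not required.
§5.8 years in business 10 < 30; vehicles 26 ≤ 29 → Compliance Registration not required.
§5.9 vehicles 26 < 33 → Regulatory License not required.
§5.10 vehicles 26 ≤ 29; years in business 10 > 9 → Operating License not required.

None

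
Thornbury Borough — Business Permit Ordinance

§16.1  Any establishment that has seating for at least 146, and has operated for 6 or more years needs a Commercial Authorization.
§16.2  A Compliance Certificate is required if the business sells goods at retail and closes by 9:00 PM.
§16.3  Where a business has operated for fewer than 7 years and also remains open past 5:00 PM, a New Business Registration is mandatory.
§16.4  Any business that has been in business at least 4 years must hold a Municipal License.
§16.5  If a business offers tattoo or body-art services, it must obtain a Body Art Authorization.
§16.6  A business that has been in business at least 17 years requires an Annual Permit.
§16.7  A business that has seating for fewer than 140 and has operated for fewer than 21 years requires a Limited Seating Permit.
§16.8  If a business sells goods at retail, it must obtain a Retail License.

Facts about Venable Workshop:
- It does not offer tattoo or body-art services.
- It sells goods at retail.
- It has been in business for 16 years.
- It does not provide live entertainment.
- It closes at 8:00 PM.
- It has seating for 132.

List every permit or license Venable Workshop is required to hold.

Compliance Certificate, Limited Seating Permit, Municipal License, Retail License

§16.1 seating 132 < 146; years in business 16 ≥ 6 → Commercial Authorization not required.
§16.2 sells goods at retail; closes 8:00 PM, at/before 9:00 PM → Compliance Certificate required.
§16.3 years in business 16 ≥ 7; closes 8:00 PM, after 5:00 PM → New Business Registration not required.
§16.4 years in business 16 ≥ 4 → Municipal License required.
§16.5 does not offer tattoo or body-art services → Body Art Authorization not required.
§16.6 years in business 16 < 17 → Annual Permit not required.
§16.7 seating 132 < 140; years in business 16 < 21 → Limited Seating Permit required.
§16.8 sells goods at retail → Retail License required.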